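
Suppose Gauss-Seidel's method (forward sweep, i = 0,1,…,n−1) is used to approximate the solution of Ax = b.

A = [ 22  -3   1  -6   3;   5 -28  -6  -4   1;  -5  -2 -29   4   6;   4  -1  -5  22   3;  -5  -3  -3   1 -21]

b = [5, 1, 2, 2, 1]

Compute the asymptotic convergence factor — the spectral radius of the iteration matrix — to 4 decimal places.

Split A = D + L + U, D = diag(22, -28, -29, 22, -21).
T_GS = -(D+L)⁻¹U: row 0 first, T[0,3] = -(-6)/(22) = +0.2727; later rows by forward substitution.
  T[0,:] = [+0.0000  +0.1364  -0.0455  +0.2727  -0.1364]
  T[1,:] = [+0.0000  +0.0244  -0.2224  -0.0942  +0.0114]
  T[2,:] = [+0.0000  -0.0252  +0.0232  +0.0974  +0.2296]
  T[3,:] = [+0.0000  -0.0294  +0.0034  -0.0317  -0.0589]
  T[4,:] = [+0.0000  -0.0337  +0.0394  -0.0669  -0.0048]
|eigenvalues of T|: 0.1760, 0.1277, 0.1277, 0.0456, 0.0000.
ρ = 0.1760; 0.1760 < 1: convergent.

0.1760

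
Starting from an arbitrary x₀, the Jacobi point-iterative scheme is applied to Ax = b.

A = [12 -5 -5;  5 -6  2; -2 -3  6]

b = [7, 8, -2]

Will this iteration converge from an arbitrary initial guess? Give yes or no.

Write A = D+L+U with D = diag(12, -6, 6).
T_J = -D⁻¹(L+U): T[2,1] = -(-3)/(6) = +0.5000; T[2,2] = 0.
  T[0,:] = [+0.0000, +0.4167, +0.4167]
  T[1,:] = [+0.8333, +0.0000, +0.3333]
  T[2,:] = [+0.3333, +0.5000, +0.0000]
|eigenvalues of T|: 0.9415, 0.4833, 0.4833.
ρ(T) = max|λ| = 0.9415; 0.9415 < 1: convergent.

yes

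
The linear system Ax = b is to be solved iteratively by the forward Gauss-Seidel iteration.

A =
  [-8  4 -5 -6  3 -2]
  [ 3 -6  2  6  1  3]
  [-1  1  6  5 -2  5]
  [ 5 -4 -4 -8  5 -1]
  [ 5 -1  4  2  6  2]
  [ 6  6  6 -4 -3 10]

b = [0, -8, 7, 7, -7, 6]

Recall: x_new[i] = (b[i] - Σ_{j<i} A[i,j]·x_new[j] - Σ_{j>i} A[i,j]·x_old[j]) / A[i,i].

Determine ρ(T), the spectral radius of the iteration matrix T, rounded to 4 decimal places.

Let D = diag(-8, -6, 6, -8, 6, 10); L, U the strict triangles.
GS T = -(D+L)⁻¹U: row 0 first, T[0,4] = -(3)/(-8) = +0.3750; later rows by forward substitution.
  T[0,:] = [+0.0000, +0.5000, -0.6250, -0.7500, +0.3750, -0.2500]
  T[1,:] = [+0.0000, +0.2500, +0.0208, +0.6250, +0.3542, +0.3750]
  T[2,:] = [+0.0000, +0.0417, -0.1076, -1.0625, +0.3368, -0.9375]
  T[3,:] = [+0.0000, +0.1667, -0.3472, -0.2500, +0.5139, -0.0000]
  T[4,:] = [+0.0000, -0.4583, +0.7118, +1.5208, -0.6493, +0.5625]
  T[5,:] = [+0.0000, -0.5458, +0.5017, +1.0687, -0.6288, +0.6562]
moduli |λ_i(T)| = 1.2614, 0.5782, 0.5782, 0.2029, 0.2029, 0.0000.
ρ = 1.2614; 1.2614 > 1 ⇒ diverges.

1.2614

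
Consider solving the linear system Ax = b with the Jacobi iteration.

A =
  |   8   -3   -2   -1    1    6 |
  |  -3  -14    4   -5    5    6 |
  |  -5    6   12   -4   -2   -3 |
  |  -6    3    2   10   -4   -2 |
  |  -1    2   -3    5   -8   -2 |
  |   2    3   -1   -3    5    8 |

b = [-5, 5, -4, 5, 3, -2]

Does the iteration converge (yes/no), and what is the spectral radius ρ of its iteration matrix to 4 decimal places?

Write A = D+L+U with D = diag(8, -14, 12, 10, -8, 8).
T_J = -D⁻¹(L+U): T[2,0] = -(-5)/(12) = +0.4167; T[2,2] = 0.
  T[0,:] = [+0.0000 +0.3750 +0.2500 +0.1250 -0.1250 -0.7500]
  T[1,:] = [-0.2143 +0.0000 +0.2857 -0.3571 +0.3571 +0.4286]
  T[2,:] = [+0.4167 -0.5000 +0.0000 +0.3333 +0.1667 +0.2500]
  T[3,:] = [+0.6000 -0.3000 -0.2000 +0.0000 +0.4000 +0.2000]
  T[4,:] = [-0.1250 +0.2500 -0.3750 +0.6250 +0.0000 -0.2500]
  T[5,:] = [-0.2500 -0.3750 +0.1250 +0.3750 -0.6250 +0.0000]
|eigenvalues of T|: 1.2175, 0.5845, 0.5845, 0.5143, 0.5143, 0.0467.
spectral radius ρ = 1.2175; 1.2175 > 1 ⇒ diverges.

no, ρ = 1.2175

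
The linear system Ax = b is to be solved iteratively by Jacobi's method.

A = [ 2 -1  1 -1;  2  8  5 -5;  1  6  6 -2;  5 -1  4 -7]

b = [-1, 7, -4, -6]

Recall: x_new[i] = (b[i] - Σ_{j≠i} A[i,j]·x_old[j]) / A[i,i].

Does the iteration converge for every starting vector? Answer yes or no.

Diagonal D = diag(2, 8, 6, -7); L, U strict lower/upper.
Jacobi T = -D⁻¹(L+U): T[0,1] = -(-1)/(2) = +0.5000; T[0,0] = 0.
  T[0,:] = [+0.0000 +0.5000 -0.5000 +0.5000]
  T[1,:] = [-0.2500 +0.0000 -0.6250 +0.6250]
  T[2,:] = [-0.1667 -1.0000 +0.0000 +0.3333]
  T[3,:] = [+0.7143 -0.1429 +0.5714 +0.0000]
eigenvalue magnitudes: 1.1466, 0.7705, 0.4165, 0.0404.
spectral radius ρ = 1.1466; 1.1466 > 1: divergent.

no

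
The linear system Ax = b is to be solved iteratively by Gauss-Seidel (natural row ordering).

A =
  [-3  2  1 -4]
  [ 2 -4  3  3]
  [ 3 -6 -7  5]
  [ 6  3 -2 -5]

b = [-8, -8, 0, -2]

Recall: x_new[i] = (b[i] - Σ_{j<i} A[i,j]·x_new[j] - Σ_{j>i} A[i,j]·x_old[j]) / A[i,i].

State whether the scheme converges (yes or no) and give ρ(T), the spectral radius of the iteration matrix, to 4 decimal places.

Write A = D+L+U with D = diag(-3, -4, -7, -5).
T_GS = -(D+L)⁻¹U: row 0 first, T[0,1] = -(2)/(-3) = +0.6667; later rows by forward substitution.
  T[0,:] = [+0.0000  +0.6667  +0.3333  -1.3333]
  T[1,:] = [+0.0000  +0.3333  +0.9167  +0.0833]
  T[2,:] = [+0.0000  +0.0000  -0.6429  +0.0714]
  T[3,:] = [+0.0000  +1.0000  +1.2071  -1.5786]
moduli |λ_i(T)| = 1.6722, 0.6256, 0.4097, 0.0000.
spectral radius ρ = 1.6722; 1.6722 > 1 ⇒ diverges.

no, ρ = 1.6722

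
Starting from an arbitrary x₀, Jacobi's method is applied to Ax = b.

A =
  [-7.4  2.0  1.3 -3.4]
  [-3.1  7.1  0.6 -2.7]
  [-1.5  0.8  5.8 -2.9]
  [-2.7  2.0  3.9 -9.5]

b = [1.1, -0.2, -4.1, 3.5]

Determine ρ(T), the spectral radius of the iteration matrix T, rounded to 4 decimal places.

0.9027

Let D = diag(-7.4, 7.1, 5.8, -9.5); L, U the strict triangles.
Jacobi T = -D⁻¹(L+U): T[1,3] = -(-2.7)/(7.1) = +0.3803; T[1,1] = 0.
  T[0,:] = [+0.0000  +0.2703  +0.1757  -0.4595]
  T[1,:] = [+0.4366  +0.0000  -0.0845  +0.3803]
  T[2,:] = [+0.2586  -0.1379  +0.0000  +0.5000]
  T[3,:] = [-0.2842  +0.2105  +0.4105  +0.0000]
moduli |λ_i(T)| = 0.9027, 0.4771, 0.3693, 0.0562.
ρ(T) = max|λ| = 0.9027; 0.9027 < 1: convergent.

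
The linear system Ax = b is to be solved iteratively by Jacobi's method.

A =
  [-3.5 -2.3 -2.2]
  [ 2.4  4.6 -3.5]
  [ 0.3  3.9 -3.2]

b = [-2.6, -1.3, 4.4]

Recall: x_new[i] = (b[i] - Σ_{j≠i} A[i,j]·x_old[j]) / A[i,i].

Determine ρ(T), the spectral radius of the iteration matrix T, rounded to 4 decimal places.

Split A = D + L + U, D = diag(-3.5, 4.6, -3.2).
Jacobi: T = -D⁻¹(L+U), T[0,2] = -(-2.2)/(-3.5) = -0.6286; T[0,0] = 0.
  T[0,:] = [+0.0000 -0.6571 -0.6286]
  T[1,:] = [-0.5217 +0.0000 +0.7609]
  T[2,:] = [+0.0938 +1.2188 +0.0000]
|λ(T)| sorted: 1.2245, 0.9067, 0.3178.
spectral radius ρ = 1.2245; 1.2245 > 1 ⇒ diverges.

1.2245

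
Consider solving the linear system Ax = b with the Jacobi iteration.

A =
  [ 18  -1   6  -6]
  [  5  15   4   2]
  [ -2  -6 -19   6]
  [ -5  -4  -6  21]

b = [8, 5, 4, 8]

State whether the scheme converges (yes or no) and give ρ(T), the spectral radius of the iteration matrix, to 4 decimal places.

Split A = D + L + U, D = diag(18, 15, -19, 21).
Jacobi T = -D⁻¹(L+U): T[3,2] = -(-6)/(21) = +0.2857; T[3,3] = 0.
  T[0,:] = [+0.0000, +0.0556, -0.3333, +0.3333]
  T[1,:] = [-0.3333, +0.0000, -0.2667, -0.1333]
  T[2,:] = [-0.1053, -0.3158, +0.0000, +0.3158]
  T[3,:] = [+0.2381, +0.1905, +0.2857, +0.0000]
|λ(T)| sorted: 0.6459, 0.3000, 0.3000, 0.1743.
ρ(T) = max|λ| = 0.6459; 0.6459 < 1 ⇒ converges.

yes, ρ = 0.6459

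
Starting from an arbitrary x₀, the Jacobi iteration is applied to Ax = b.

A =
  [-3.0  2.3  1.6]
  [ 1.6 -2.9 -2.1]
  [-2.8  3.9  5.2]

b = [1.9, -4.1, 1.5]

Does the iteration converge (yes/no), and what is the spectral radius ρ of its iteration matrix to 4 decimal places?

no, ρ = 1.2872

Diagonal D = diag(-3, -2.9, 5.2); L, U strict lower/upper.
Jacobi T = -D⁻¹(L+U): T[0,2] = -(1.6)/(-3) = +0.5333; T[0,0] = 0.
  T[0,:] = [+0.0000, +0.7667, +0.5333]
  T[1,:] = [+0.5517, +0.0000, -0.7241]
  T[2,:] = [+0.5385, -0.7500, +0.0000]
|eigenvalues of T|: 1.2872, 0.7464, 0.5409.
ρ(T) = max|λ| = 1.2872; 1.2872 > 1, so it fails to converge.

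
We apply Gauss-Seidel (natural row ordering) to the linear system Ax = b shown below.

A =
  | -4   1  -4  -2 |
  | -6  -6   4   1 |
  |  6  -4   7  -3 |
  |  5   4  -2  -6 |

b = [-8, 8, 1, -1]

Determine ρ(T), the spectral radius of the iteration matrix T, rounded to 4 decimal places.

1.3299

Split A = D + L + U, D = diag(-4, -6, 7, -6).
GS T = -(D+L)⁻¹U: row 0 first, T[0,2] = -(-4)/(-4) = -1.0000; later rows by forward substitution.
  T[0,:] = [+0.0000 +0.2500 -1.0000 -0.5000]
  T[1,:] = [+0.0000 -0.2500 +1.6667 +0.6667]
  T[2,:] = [+0.0000 -0.3571 +1.8095 +1.2381]
  T[3,:] = [+0.0000 +0.1607 -0.3254 -0.3849]
|eigenvalues of T|: 1.3299, 0.2116, 0.2116, 0.0000.
ρ(T) = max|λ| = 1.3299; 1.3299 > 1: divergent.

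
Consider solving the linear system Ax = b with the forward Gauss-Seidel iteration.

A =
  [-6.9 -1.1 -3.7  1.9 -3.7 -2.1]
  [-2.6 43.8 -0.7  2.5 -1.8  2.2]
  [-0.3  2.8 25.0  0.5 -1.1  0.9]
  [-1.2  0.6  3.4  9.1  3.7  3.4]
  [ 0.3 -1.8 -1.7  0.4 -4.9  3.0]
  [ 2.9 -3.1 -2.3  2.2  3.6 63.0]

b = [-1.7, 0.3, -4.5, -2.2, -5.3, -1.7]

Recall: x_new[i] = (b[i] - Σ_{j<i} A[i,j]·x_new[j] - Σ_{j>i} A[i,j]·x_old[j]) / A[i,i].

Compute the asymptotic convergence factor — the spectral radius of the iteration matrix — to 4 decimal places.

0.1911

A = D + L + U where D = diag(-6.9, 43.8, 25, 9.1, -4.9, 63).
Gauss-Seidel: T = -(D+L)⁻¹U, row 0 first, T[0,4] = -(-3.7)/(-6.9) = -0.5362; later rows by forward substitution.
  T[0,:] = [+0.0000, -0.1594, -0.5362, +0.2754, -0.5362, -0.3043]
  T[1,:] = [+0.0000, -0.0095, -0.0158, -0.0407, +0.0093, -0.0683]
  T[2,:] = [+0.0000, -0.0009, -0.0047, -0.0121, +0.0365, -0.0320]
  T[3,:] = [+0.0000, -0.0201, -0.0679, +0.0435, -0.4916, -0.3973]
  T[4,:] = [+0.0000, -0.0076, -0.0309, +0.0396, -0.0890, +0.5974]
  T[5,:] = [+0.0000, +0.0080, +0.0279, -0.0189, +0.0487, -0.0108]
eigenvalue magnitudes: 0.1911, 0.1435, 0.1435, 0.0462, 0.0032, 0.0000.
spectral radius ρ = 0.1911; 0.1911 < 1, so it converges for any x₀.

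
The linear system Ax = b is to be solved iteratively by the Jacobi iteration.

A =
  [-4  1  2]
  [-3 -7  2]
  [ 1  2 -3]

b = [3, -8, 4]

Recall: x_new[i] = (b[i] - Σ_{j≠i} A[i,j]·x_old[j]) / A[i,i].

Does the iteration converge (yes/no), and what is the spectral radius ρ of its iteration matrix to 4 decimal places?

A = D + L + U where D = diag(-4, -7, -3).
Jacobi T = -D⁻¹(L+U): T[0,1] = -(1)/(-4) = +0.2500; T[0,0] = 0.
  T[0,:] = [+0.0000, +0.2500, +0.5000]
  T[1,:] = [-0.4286, +0.0000, +0.2857]
  T[2,:] = [+0.3333, +0.6667, +0.0000]
eigenvalue magnitudes: 0.6567, 0.4258, 0.4258.
ρ = 0.6567; 0.6567 < 1, so it converges for any x₀.

yes, ρ = 0.6567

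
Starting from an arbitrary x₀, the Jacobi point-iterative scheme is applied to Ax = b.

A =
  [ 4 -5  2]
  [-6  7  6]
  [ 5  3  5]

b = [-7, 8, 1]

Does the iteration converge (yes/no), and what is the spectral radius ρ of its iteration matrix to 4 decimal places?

Split A = D + L + U, D = diag(4, 7, 5).
Jacobi: T = -D⁻¹(L+U), T[0,2] = -(2)/(4) = -0.5000; T[0,0] = 0.
  T[0,:] = [+0.0000  +1.2500  -0.5000]
  T[1,:] = [+0.8571  +0.0000  -0.8571]
  T[2,:] = [-1.0000  -0.6000  +0.0000]
|λ(T)| sorted: 1.6941, 0.8856, 0.8856.
ρ = 1.6941; 1.6941 > 1, so it fails to converge.

no, ρ = 1.6941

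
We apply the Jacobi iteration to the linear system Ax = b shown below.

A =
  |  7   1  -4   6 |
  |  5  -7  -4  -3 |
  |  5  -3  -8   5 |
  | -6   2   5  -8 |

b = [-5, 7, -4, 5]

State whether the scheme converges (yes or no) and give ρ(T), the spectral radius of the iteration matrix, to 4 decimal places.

A = D + L + U where D = diag(7, -7, -8, -8).
Jacobi: T = -D⁻¹(L+U), T[3,1] = -(2)/(-8) = +0.2500; T[3,3] = 0.
  T[0,:] = [+0.0000  -0.1429  +0.5714  -0.8571]
  T[1,:] = [+0.7143  +0.0000  -0.5714  -0.4286]
  T[2,:] = [+0.6250  -0.3750  +0.0000  +0.6250]
  T[3,:] = [-0.7500  +0.2500  +0.6250  +0.0000]
|eigenvalues of T|: 1.4429, 0.6195, 0.6195, 0.2545.
ρ(T) = max|λ| = 1.4429; 1.4429 > 1: divergent.

no, ρ = 1.4429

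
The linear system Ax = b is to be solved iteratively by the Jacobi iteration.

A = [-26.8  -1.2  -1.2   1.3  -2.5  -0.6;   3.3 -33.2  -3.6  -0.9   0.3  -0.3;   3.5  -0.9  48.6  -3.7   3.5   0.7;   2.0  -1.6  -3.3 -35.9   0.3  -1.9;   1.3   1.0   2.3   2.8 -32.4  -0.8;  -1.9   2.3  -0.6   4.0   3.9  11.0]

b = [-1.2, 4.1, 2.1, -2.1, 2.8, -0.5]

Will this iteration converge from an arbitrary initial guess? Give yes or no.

Split A = D + L + U, D = diag(-26.8, -33.2, 48.6, -35.9, -32.4, 11).
Jacobi: T = -D⁻¹(L+U), T[3,0] = -(2)/(-35.9) = +0.0557; T[3,3] = 0.
  T[0,:] = [+0.0000  -0.0448  -0.0448  +0.0485  -0.0933  -0.0224]
  T[1,:] = [+0.0994  +0.0000  -0.1084  -0.0271  +0.0090  -0.0090]
  T[2,:] = [-0.0720  +0.0185  +0.0000  +0.0761  -0.0720  -0.0144]
  T[3,:] = [+0.0557  -0.0446  -0.0919  +0.0000  +0.0084  -0.0529]
  T[4,:] = [+0.0401  +0.0309  +0.0710  +0.0864  +0.0000  -0.0247]
  T[5,:] = [+0.1727  -0.2091  +0.0545  -0.3636  -0.3545  +0.0000]
|λ(T)| sorted: 0.1898, 0.1376, 0.1376, 0.1330, 0.0681, 0.0681.
ρ = 0.1898; 0.1898 < 1, so it converges for any x₀.

yes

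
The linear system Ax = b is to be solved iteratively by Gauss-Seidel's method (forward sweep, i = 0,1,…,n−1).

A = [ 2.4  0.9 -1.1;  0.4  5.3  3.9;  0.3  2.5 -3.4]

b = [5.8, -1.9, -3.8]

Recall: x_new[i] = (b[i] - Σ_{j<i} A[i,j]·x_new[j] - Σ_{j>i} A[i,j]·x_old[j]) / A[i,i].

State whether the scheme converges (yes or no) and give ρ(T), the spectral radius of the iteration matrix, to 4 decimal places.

Write A = D+L+U with D = diag(2.4, 5.3, -3.4).
GS T = -(D+L)⁻¹U: row 0 first, T[0,1] = -(0.9)/(2.4) = -0.3750; later rows by forward substitution.
  T[0,:] = [+0.0000  -0.3750  +0.4583]
  T[1,:] = [+0.0000  +0.0283  -0.7704]
  T[2,:] = [+0.0000  -0.0123  -0.5261]
|roots of det(T-λI)|: 0.5426, 0.0449, 0.0000.
ρ(T) = max|λ| = 0.5426; 0.5426 < 1, so it converges for any x₀.

yes, ρ = 0.5426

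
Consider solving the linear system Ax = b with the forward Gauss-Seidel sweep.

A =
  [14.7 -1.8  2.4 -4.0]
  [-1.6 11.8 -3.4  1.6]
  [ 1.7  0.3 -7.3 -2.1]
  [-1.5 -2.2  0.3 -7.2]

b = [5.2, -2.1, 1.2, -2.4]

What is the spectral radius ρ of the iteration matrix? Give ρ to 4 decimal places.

0.1643

Write A = D+L+U with D = diag(14.7, 11.8, -7.3, -7.2).
T_GS = -(D+L)⁻¹U: row 0 first, T[0,2] = -(2.4)/(14.7) = -0.1633; later rows by forward substitution.
  T[0,:] = [+0.0000, +0.1224, -0.1633, +0.2721]
  T[1,:] = [+0.0000, +0.0166, +0.2660, -0.0987]
  T[2,:] = [+0.0000, +0.0292, -0.0271, -0.2284]
  T[3,:] = [+0.0000, -0.0294, -0.0484, -0.0360]
|roots of det(T-λI)|: 0.1643, 0.1134, 0.1134, 0.0000.
ρ = 0.1643; 0.1643 < 1, so it converges for any x₀.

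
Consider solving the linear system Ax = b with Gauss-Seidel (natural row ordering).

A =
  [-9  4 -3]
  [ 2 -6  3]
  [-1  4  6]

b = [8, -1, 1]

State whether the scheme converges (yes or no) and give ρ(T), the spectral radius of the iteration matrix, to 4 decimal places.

A = D + L + U where D = diag(-9, -6, 6).
GS T = -(D+L)⁻¹U: row 0 first, T[0,1] = -(4)/(-9) = +0.4444; later rows by forward substitution.
  T[0,:] = [+0.0000 +0.4444 -0.3333]
  T[1,:] = [+0.0000 +0.1481 +0.3889]
  T[2,:] = [+0.0000 -0.0247 -0.3148]
moduli |λ_i(T)| = 0.2931, 0.1264, 0.0000.
ρ = 0.2931; 0.2931 < 1 ⇒ converges.

yes, ρ = 0.2931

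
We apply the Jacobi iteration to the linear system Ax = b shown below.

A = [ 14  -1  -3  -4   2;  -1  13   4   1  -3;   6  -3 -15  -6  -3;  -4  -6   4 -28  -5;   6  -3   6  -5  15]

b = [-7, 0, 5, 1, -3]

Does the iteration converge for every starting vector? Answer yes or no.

yes

Split A = D + L + U, D = diag(14, 13, -15, -28, 15).
Jacobi: T = -D⁻¹(L+U), T[3,1] = -(-6)/(-28) = -0.2143; T[3,3] = 0.
  T[0,:] = [+0.0000, +0.0714, +0.2143, +0.2857, -0.1429]
  T[1,:] = [+0.0769, +0.0000, -0.3077, -0.0769, +0.2308]
  T[2,:] = [+0.4000, -0.2000, +0.0000, -0.4000, -0.2000]
  T[3,:] = [-0.1429, -0.2143, +0.1429, +0.0000, -0.1786]
  T[4,:] = [-0.4000, +0.2000, -0.4000, +0.3333, +0.0000]
eigenvalue magnitudes: 0.5565, 0.3899, 0.2698, 0.2698, 0.2566.
ρ = 0.5565; 0.5565 < 1, so it converges for any x₀.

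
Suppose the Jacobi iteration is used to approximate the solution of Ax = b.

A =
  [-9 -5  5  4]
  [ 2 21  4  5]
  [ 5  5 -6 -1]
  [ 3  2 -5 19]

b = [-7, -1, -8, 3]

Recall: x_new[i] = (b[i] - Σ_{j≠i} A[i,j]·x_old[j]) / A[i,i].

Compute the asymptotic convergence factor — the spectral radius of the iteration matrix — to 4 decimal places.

Diagonal D = diag(-9, 21, -6, 19); L, U strict lower/upper.
T_J = -D⁻¹(L+U): T[3,2] = -(-5)/(19) = +0.2632; T[3,3] = 0.
  T[0,:] = [+0.0000  -0.5556  +0.5556  +0.4444]
  T[1,:] = [-0.0952  +0.0000  -0.1905  -0.2381]
  T[2,:] = [+0.8333  +0.8333  +0.0000  -0.1667]
  T[3,:] = [-0.1579  -0.1053  +0.2632  +0.0000]
|roots of det(T-λI)|: 0.6717, 0.4566, 0.2911, 0.2911.
ρ = 0.6717; 0.6717 < 1, so it converges for any x₀.

0.6717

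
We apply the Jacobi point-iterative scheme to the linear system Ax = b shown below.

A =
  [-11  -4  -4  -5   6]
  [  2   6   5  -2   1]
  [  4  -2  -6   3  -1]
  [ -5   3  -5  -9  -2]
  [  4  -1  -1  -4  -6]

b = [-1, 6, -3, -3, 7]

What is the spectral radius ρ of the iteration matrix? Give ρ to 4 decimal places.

Write A = D+L+U with D = diag(-11, 6, -6, -9, -6).
Jacobi T = -D⁻¹(L+U): T[1,2] = -(5)/(6) = -0.8333; T[1,1] = 0.
  T[0,:] = [+0.0000 -0.3636 -0.3636 -0.4545 +0.5455]
  T[1,:] = [-0.3333 +0.0000 -0.8333 +0.3333 -0.1667]
  T[2,:] = [+0.6667 -0.3333 +0.0000 +0.5000 -0.1667]
  T[3,:] = [-0.5556 +0.3333 -0.5556 +0.0000 -0.2222]
  T[4,:] = [+0.6667 -0.1667 -0.1667 -0.6667 +0.0000]
|λ(T)| sorted: 1.2560, 0.6071, 0.6071, 0.4370, 0.0539.
ρ = 1.2560; 1.2560 > 1: divergent.

1.2560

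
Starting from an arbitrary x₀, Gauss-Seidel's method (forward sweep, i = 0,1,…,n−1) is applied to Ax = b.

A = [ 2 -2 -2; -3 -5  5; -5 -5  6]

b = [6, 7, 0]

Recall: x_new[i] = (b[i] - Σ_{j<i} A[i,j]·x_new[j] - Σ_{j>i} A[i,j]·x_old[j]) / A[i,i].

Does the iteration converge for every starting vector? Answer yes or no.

Split A = D + L + U, D = diag(2, -5, 6).
GS T = -(D+L)⁻¹U: row 0 first, T[0,1] = -(-2)/(2) = +1.0000; later rows by forward substitution.
  T[0,:] = [+0.0000 +1.0000 +1.0000]
  T[1,:] = [+0.0000 -0.6000 +0.4000]
  T[2,:] = [+0.0000 +0.3333 +1.1667]
moduli |λ_i(T)| = 1.2392, 0.6725, 0.0000.
ρ = 1.2392; 1.2392 > 1, so it fails to converge.

no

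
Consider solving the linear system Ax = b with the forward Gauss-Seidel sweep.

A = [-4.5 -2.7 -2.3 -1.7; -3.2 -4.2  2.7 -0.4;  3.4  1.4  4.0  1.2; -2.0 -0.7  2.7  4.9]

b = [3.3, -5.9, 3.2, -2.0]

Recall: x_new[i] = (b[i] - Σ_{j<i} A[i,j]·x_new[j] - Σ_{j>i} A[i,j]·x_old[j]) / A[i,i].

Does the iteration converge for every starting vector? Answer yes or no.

Diagonal D = diag(-4.5, -4.2, 4, 4.9); L, U strict lower/upper.
GS T = -(D+L)⁻¹U: row 0 first, T[0,3] = -(-1.7)/(-4.5) = -0.3778; later rows by forward substitution.
  T[0,:] = [+0.0000  -0.6000  -0.5111  -0.3778]
  T[1,:] = [+0.0000  +0.4571  +1.0323  +0.1926]
  T[2,:] = [+0.0000  +0.3500  +0.0731  -0.0463]
  T[3,:] = [+0.0000  -0.3724  -0.1015  -0.1012]
|eigenvalues of T|: 0.8591, 0.2345, 0.2345, 0.0000.
spectral radius ρ = 0.8591; 0.8591 < 1 ⇒ converges.

yes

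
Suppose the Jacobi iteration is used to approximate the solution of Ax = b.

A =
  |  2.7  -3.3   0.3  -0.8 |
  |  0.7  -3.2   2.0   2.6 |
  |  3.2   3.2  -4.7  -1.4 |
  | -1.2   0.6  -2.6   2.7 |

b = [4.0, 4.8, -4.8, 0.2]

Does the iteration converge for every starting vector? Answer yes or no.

no

Let D = diag(2.7, -3.2, -4.7, 2.7); L, U the strict triangles.
Jacobi T = -D⁻¹(L+U): T[3,2] = -(-2.6)/(2.7) = +0.9630; T[3,3] = 0.
  T[0,:] = [+0.0000 +1.2222 -0.1111 +0.2963]
  T[1,:] = [+0.2188 +0.0000 +0.6250 +0.8125]
  T[2,:] = [+0.6809 +0.6809 +0.0000 -0.2979]
  T[3,:] = [+0.4444 -0.2222 +0.9630 +0.0000]
|λ(T)| sorted: 1.3564, 1.1051, 1.1051, 0.3275.
ρ = 1.3564; 1.3564 > 1: divergent.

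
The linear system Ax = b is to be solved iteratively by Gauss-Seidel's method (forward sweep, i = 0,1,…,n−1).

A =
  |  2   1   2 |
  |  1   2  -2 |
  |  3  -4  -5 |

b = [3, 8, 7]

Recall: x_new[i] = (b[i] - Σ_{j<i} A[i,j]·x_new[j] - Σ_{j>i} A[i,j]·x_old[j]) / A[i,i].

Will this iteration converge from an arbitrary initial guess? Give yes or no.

no

A = D + L + U where D = diag(2, 2, -5).
Gauss-Seidel: T = -(D+L)⁻¹U, row 0 first, T[0,1] = -(1)/(2) = -0.5000; later rows by forward substitution.
  T[0,:] = [+0.0000, -0.5000, -1.0000]
  T[1,:] = [+0.0000, +0.2500, +1.5000]
  T[2,:] = [+0.0000, -0.5000, -1.8000]
|roots of det(T-λI)|: 1.3233, 0.2267, 0.0000.
ρ = 1.3233; 1.3233 > 1 ⇒ diverges.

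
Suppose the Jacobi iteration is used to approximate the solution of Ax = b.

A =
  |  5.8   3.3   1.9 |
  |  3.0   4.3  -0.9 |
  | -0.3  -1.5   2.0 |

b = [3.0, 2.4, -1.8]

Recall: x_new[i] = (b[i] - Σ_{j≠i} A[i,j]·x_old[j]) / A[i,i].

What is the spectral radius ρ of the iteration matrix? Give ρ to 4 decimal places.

0.8305

Split A = D + L + U, D = diag(5.8, 4.3, 2).
T_J = -D⁻¹(L+U): T[0,1] = -(3.3)/(5.8) = -0.5690; T[0,0] = 0.
  T[0,:] = [+0.0000  -0.5690  -0.3276]
  T[1,:] = [-0.6977  +0.0000  +0.2093]
  T[2,:] = [+0.1500  +0.7500  +0.0000]
|λ(T)| sorted: 0.8305, 0.4300, 0.4300.
ρ = 0.8305; 0.8305 < 1 ⇒ converges.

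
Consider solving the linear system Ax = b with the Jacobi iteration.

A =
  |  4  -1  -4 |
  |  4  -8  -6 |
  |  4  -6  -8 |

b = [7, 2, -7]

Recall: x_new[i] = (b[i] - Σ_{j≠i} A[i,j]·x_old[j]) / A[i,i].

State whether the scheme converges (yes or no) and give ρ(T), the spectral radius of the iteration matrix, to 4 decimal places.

Write A = D+L+U with D = diag(4, -8, -8).
T_J = -D⁻¹(L+U): T[1,2] = -(-6)/(-8) = -0.7500; T[1,1] = 0.
  T[0,:] = [+0.0000, +0.2500, +1.0000]
  T[1,:] = [+0.5000, +0.0000, -0.7500]
  T[2,:] = [+0.5000, -0.7500, +0.0000]
eigenvalue magnitudes: 1.2500, 0.7500, 0.5000.
spectral radius ρ = 1.2500; 1.2500 > 1: divergent.

no, ρ = 1.2500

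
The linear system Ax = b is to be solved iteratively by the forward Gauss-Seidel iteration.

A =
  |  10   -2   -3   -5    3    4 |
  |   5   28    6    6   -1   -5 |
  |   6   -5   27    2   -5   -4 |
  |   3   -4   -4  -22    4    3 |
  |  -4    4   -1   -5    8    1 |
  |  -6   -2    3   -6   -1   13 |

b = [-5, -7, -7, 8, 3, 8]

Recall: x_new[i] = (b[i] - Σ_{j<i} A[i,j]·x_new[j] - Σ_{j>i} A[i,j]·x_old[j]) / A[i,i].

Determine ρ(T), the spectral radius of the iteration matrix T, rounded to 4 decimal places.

Write A = D+L+U with D = diag(10, 28, 27, -22, 8, 13).
GS T = -(D+L)⁻¹U: row 0 first, T[0,5] = -(4)/(10) = -0.4000; later rows by forward substitution.
  T[0,:] = [+0.0000, +0.2000, +0.3000, +0.5000, -0.3000, -0.4000]
  T[1,:] = [+0.0000, -0.0357, -0.2679, -0.3036, +0.0893, +0.2500]
  T[2,:] = [+0.0000, -0.0511, -0.1163, -0.2414, +0.2684, +0.2833]
  T[3,:] = [+0.0000, +0.0430, +0.1108, +0.1673, +0.0759, -0.0152]
  T[4,:] = [+0.0000, +0.1384, +0.3386, +0.4762, -0.1137, -0.4241]
  T[5,:] = [+0.0000, +0.1291, +0.2012, +0.3536, -0.1604, -0.2512]
|eigenvalues of T|: 0.7599, 0.2512, 0.0855, 0.0452, 0.0452, 0.0000.
ρ = 0.7599; 0.7599 < 1 ⇒ converges.

0.7599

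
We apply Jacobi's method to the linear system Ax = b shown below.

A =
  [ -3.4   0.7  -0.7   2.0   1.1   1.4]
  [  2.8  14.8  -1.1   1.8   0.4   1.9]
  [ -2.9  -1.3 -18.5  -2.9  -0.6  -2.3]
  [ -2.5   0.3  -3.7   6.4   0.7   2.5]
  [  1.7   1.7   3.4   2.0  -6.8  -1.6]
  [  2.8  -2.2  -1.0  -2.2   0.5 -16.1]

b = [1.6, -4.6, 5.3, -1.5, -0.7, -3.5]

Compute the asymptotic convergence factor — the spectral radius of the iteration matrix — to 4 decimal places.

Let D = diag(-3.4, 14.8, -18.5, 6.4, -6.8, -16.1); L, U the strict triangles.
Jacobi: T = -D⁻¹(L+U), T[2,5] = -(-2.3)/(-18.5) = -0.1243; T[2,2] = 0.
  T[0,:] = [+0.0000, +0.2059, -0.2059, +0.5882, +0.3235, +0.4118]
  T[1,:] = [-0.1892, +0.0000, +0.0743, -0.1216, -0.0270, -0.1284]
  T[2,:] = [-0.1568, -0.0703, +0.0000, -0.1568, -0.0324, -0.1243]
  T[3,:] = [+0.3906, -0.0469, +0.5781, +0.0000, -0.1094, -0.3906]
  T[4,:] = [+0.2500, +0.2500, +0.5000, +0.2941, +0.0000, -0.2353]
  T[5,:] = [+0.1739, -0.1366, -0.0621, -0.1366, +0.0311, +0.0000]
eigenvalue magnitudes: 0.6750, 0.4719, 0.4719, 0.1032, 0.0737, 0.0531.
spectral radius ρ = 0.6750; 0.6750 < 1, so it converges for any x₀.

0.6750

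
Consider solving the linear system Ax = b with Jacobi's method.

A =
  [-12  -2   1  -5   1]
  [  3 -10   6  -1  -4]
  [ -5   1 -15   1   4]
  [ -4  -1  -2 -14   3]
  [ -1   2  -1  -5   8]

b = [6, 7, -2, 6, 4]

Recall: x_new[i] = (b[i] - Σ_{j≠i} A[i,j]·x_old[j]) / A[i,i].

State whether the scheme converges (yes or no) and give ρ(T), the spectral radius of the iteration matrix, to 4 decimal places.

Split A = D + L + U, D = diag(-12, -10, -15, -14, 8).
Jacobi T = -D⁻¹(L+U): T[3,4] = -(3)/(-14) = +0.2143; T[3,3] = 0.
  T[0,:] = [+0.0000  -0.1667  +0.0833  -0.4167  +0.0833]
  T[1,:] = [+0.3000  +0.0000  +0.6000  -0.1000  -0.4000]
  T[2,:] = [-0.3333  +0.0667  +0.0000  +0.0667  +0.2667]
  T[3,:] = [-0.2857  -0.0714  -0.1429  +0.0000  +0.2143]
  T[4,:] = [+0.1250  -0.2500  +0.1250  +0.6250  +0.0000]
|λ(T)| sorted: 0.5772, 0.3713, 0.3713, 0.3302, 0.1939.
spectral radius ρ = 0.5772; 0.5772 < 1, so it converges for any x₀.

yes, ρ = 0.5772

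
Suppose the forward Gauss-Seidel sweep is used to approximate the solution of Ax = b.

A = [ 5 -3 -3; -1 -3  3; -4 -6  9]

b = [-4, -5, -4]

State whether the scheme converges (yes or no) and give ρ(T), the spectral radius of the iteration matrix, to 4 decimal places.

yes, ρ = 0.8972

Write A = D+L+U with D = diag(5, -3, 9).
Gauss-Seidel: T = -(D+L)⁻¹U, row 0 first, T[0,1] = -(-3)/(5) = +0.6000; later rows by forward substitution.
  T[0,:] = [+0.0000, +0.6000, +0.6000]
  T[1,:] = [+0.0000, -0.2000, +0.8000]
  T[2,:] = [+0.0000, +0.1333, +0.8000]
eigenvalue magnitudes: 0.8972, 0.2972, 0.0000.
spectral radius ρ = 0.8972; 0.8972 < 1 ⇒ converges.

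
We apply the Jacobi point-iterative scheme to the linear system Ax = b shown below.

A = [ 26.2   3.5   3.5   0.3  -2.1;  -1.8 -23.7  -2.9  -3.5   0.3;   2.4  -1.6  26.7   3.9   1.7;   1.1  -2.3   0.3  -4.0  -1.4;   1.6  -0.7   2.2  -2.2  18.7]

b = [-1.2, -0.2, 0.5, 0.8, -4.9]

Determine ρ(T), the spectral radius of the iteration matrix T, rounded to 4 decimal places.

0.2799

A = D + L + U where D = diag(26.2, -23.7, 26.7, -4, 18.7).
Jacobi T = -D⁻¹(L+U): T[1,3] = -(-3.5)/(-23.7) = -0.1477; T[1,1] = 0.
  T[0,:] = [+0.0000 -0.1336 -0.1336 -0.0115 +0.0802]
  T[1,:] = [-0.0759 +0.0000 -0.1224 -0.1477 +0.0127]
  T[2,:] = [-0.0899 +0.0599 +0.0000 -0.1461 -0.0637]
  T[3,:] = [+0.2750 -0.5750 +0.0750 +0.0000 -0.3500]
  T[4,:] = [-0.0856 +0.0374 -0.1176 +0.1176 +0.0000]
|roots of det(T-λI)|: 0.2799, 0.1630, 0.1630, 0.1344, 0.1344.
ρ(T) = max|λ| = 0.2799; 0.2799 < 1: convergent.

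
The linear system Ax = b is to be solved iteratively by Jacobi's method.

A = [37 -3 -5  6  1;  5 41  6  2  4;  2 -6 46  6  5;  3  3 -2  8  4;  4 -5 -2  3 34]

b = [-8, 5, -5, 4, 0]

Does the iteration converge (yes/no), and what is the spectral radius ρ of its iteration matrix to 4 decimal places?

A = D + L + U where D = diag(37, 41, 46, 8, 34).
Jacobi T = -D⁻¹(L+U): T[0,3] = -(6)/(37) = -0.1622; T[0,0] = 0.
  T[0,:] = [+0.0000  +0.0811  +0.1351  -0.1622  -0.0270]
  T[1,:] = [-0.1220  +0.0000  -0.1463  -0.0488  -0.0976]
  T[2,:] = [-0.0435  +0.1304  +0.0000  -0.1304  -0.1087]
  T[3,:] = [-0.3750  -0.3750  +0.2500  +0.0000  -0.5000]
  T[4,:] = [-0.1176  +0.1471  +0.0588  -0.0882  +0.0000]
|roots of det(T-λI)|: 0.2745, 0.2315, 0.2315, 0.1526, 0.1526.
ρ(T) = max|λ| = 0.2745; 0.2745 < 1: convergent.

yes, ρ = 0.2745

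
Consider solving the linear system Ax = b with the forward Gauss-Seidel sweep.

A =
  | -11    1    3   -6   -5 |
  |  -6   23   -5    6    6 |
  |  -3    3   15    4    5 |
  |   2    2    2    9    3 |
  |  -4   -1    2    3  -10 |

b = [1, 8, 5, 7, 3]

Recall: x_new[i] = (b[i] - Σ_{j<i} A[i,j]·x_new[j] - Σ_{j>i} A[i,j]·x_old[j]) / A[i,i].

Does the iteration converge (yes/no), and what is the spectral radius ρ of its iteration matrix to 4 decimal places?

Split A = D + L + U, D = diag(-11, 23, 15, 9, -10).
GS T = -(D+L)⁻¹U: row 0 first, T[0,2] = -(3)/(-11) = +0.2727; later rows by forward substitution.
  T[0,:] = [+0.0000, +0.0909, +0.2727, -0.5455, -0.4545]
  T[1,:] = [+0.0000, +0.0237, +0.2885, -0.4032, -0.3794]
  T[2,:] = [+0.0000, +0.0134, -0.0032, -0.2951, -0.3484]
  T[3,:] = [+0.0000, -0.0285, -0.1240, +0.2764, -0.0706]
  T[4,:] = [+0.0000, -0.0446, -0.1758, +0.2824, +0.1289]
|eigenvalues of T|: 0.5058, 0.1806, 0.1515, 0.0508, 0.0000.
spectral radius ρ = 0.5058; 0.5058 < 1, so it converges for any x₀.

yes, ρ = 0.5058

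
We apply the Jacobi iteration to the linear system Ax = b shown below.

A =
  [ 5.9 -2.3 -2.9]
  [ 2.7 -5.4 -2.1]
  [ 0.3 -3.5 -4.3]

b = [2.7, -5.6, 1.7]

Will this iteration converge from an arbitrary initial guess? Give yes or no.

A = D + L + U where D = diag(5.9, -5.4, -4.3).
T_J = -D⁻¹(L+U): T[1,0] = -(2.7)/(-5.4) = +0.5000; T[1,1] = 0.
  T[0,:] = [+0.0000, +0.3898, +0.4915]
  T[1,:] = [+0.5000, +0.0000, -0.3889]
  T[2,:] = [+0.0698, -0.8140, +0.0000]
|roots of det(T-λI)|: 0.8852, 0.4878, 0.4878.
ρ(T) = max|λ| = 0.8852; 0.8852 < 1: convergent.

yes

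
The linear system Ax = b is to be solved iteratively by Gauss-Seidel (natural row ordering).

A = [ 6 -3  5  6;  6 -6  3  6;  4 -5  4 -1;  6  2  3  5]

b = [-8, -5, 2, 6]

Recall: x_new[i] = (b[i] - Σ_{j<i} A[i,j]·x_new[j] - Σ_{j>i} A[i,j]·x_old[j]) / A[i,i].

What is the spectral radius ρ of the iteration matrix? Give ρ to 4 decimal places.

1.6118

Split A = D + L + U, D = diag(6, -6, 4, 5).
Gauss-Seidel: T = -(D+L)⁻¹U, row 0 first, T[0,3] = -(6)/(6) = -1.0000; later rows by forward substitution.
  T[0,:] = [+0.0000  +0.5000  -0.8333  -1.0000]
  T[1,:] = [+0.0000  +0.5000  -0.3333  -0.0000]
  T[2,:] = [+0.0000  +0.1250  +0.4167  +1.2500]
  T[3,:] = [+0.0000  -0.8750  +0.8833  +0.4500]
|eigenvalues of T|: 1.6118, 0.3707, 0.1255, 0.0000.
ρ(T) = max|λ| = 1.6118; 1.6118 > 1, so it fails to converge.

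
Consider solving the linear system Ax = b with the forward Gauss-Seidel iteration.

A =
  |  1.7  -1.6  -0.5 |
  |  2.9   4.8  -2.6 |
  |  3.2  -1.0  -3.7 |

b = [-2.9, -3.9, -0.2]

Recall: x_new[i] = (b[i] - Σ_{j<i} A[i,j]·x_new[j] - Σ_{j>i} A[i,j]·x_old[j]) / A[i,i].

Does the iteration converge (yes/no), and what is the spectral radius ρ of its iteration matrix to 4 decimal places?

yes, ρ = 0.9016

Diagonal D = diag(1.7, 4.8, -3.7); L, U strict lower/upper.
T_GS = -(D+L)⁻¹U: row 0 first, T[0,2] = -(-0.5)/(1.7) = +0.2941; later rows by forward substitution.
  T[0,:] = [+0.0000 +0.9412 +0.2941]
  T[1,:] = [+0.0000 -0.5686 +0.3640]
  T[2,:] = [+0.0000 +0.9677 +0.1560]
eigenvalue magnitudes: 0.9016, 0.4890, 0.0000.
ρ = 0.9016; 0.9016 < 1: convergent.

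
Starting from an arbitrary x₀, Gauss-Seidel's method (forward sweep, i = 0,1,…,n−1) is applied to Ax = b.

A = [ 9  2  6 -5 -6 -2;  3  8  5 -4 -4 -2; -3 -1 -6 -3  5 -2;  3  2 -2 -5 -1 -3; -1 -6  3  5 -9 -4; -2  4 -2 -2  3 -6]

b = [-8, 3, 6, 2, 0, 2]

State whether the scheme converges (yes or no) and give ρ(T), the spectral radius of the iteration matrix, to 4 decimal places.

no, ρ = 1.3311

A = D + L + U where D = diag(9, 8, -6, -5, -9, -6).
GS T = -(D+L)⁻¹U: row 0 first, T[0,1] = -(2)/(9) = -0.2222; later rows by forward substitution.
  T[0,:] = [+0.0000 -0.2222 -0.6667 +0.5556 +0.6667 +0.2222]
  T[1,:] = [+0.0000 +0.0833 -0.3750 +0.2917 +0.2500 +0.1667]
  T[2,:] = [+0.0000 +0.0972 +0.3958 -0.8264 +0.4583 -0.4722]
  T[3,:] = [+0.0000 -0.1389 -0.7083 +0.7806 +0.1167 -0.2111]
  T[4,:] = [+0.0000 -0.0756 +0.0625 -0.0980 -0.0231 -0.8549]
  T[5,:] = [+0.0000 +0.1057 +0.1076 -0.0245 -0.2588 -0.1627]
|λ(T)| sorted: 1.3311, 0.6106, 0.2319, 0.2319, 0.0471, 0.0000.
ρ(T) = max|λ| = 1.3311; 1.3311 > 1: divergent.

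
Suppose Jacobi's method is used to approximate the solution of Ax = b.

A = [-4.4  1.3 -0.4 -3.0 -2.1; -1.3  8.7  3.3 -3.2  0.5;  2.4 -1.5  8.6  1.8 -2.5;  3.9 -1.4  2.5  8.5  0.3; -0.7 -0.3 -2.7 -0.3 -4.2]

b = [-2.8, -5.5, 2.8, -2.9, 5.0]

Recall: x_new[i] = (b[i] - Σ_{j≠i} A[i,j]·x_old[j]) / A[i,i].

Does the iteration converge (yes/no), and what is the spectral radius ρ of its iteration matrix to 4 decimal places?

Write A = D+L+U with D = diag(-4.4, 8.7, 8.6, 8.5, -4.2).
Jacobi T = -D⁻¹(L+U): T[3,1] = -(-1.4)/(8.5) = +0.1647; T[3,3] = 0.
  T[0,:] = [+0.0000  +0.2955  -0.0909  -0.6818  -0.4773]
  T[1,:] = [+0.1494  +0.0000  -0.3793  +0.3678  -0.0575]
  T[2,:] = [-0.2791  +0.1744  +0.0000  -0.2093  +0.2907]
  T[3,:] = [-0.4588  +0.1647  -0.2941  +0.0000  -0.0353]
  T[4,:] = [-0.1667  -0.0714  -0.6429  -0.0714  +0.0000]
|λ(T)| sorted: 0.8656, 0.5055, 0.4539, 0.4539, 0.2738.
spectral radius ρ = 0.8656; 0.8656 < 1 ⇒ converges.

yes, ρ = 0.8656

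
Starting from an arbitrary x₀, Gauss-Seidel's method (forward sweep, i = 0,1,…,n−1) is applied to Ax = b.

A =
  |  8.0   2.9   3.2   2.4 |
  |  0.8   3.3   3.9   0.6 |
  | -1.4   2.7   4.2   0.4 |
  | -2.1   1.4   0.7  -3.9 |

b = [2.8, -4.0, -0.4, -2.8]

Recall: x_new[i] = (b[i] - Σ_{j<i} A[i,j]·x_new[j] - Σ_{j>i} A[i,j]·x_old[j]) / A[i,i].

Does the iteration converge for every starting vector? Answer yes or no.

yes

Write A = D+L+U with D = diag(8, 3.3, 4.2, -3.9).
GS T = -(D+L)⁻¹U: row 0 first, T[0,2] = -(3.2)/(8) = -0.4000; later rows by forward substitution.
  T[0,:] = [+0.0000  -0.3625  -0.4000  -0.3000]
  T[1,:] = [+0.0000  +0.0879  -1.0848  -0.1091]
  T[2,:] = [+0.0000  -0.1773  +0.5641  -0.1251]
  T[3,:] = [+0.0000  +0.1949  -0.0728  +0.0999]
eigenvalue magnitudes: 0.8581, 0.1600, 0.1600, 0.0000.
ρ = 0.8581; 0.8581 < 1: convergent.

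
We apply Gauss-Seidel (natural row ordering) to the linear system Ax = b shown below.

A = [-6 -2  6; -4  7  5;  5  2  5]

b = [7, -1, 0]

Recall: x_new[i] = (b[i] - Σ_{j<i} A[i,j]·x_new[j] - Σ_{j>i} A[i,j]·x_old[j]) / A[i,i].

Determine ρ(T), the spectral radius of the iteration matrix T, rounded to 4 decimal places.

Split A = D + L + U, D = diag(-6, 7, 5).
Gauss-Seidel: T = -(D+L)⁻¹U, row 0 first, T[0,2] = -(6)/(-6) = +1.0000; later rows by forward substitution.
  T[0,:] = [+0.0000 -0.3333 +1.0000]
  T[1,:] = [+0.0000 -0.1905 -0.1429]
  T[2,:] = [+0.0000 +0.4095 -0.9429]
|λ(T)| sorted: 0.8548, 0.2785, 0.0000.
spectral radius ρ = 0.8548; 0.8548 < 1 ⇒ converges.

0.8548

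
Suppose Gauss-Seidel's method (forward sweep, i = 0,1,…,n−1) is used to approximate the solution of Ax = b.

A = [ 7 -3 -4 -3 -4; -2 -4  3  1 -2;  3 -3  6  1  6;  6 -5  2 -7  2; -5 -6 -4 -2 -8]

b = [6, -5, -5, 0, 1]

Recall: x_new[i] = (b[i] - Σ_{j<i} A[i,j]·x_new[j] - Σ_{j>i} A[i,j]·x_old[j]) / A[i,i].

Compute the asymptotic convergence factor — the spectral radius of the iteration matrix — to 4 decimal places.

Split A = D + L + U, D = diag(7, -4, 6, -7, -8).
Gauss-Seidel: T = -(D+L)⁻¹U, row 0 first, T[0,4] = -(-4)/(7) = +0.5714; later rows by forward substitution.
  T[0,:] = [+0.0000  +0.4286  +0.5714  +0.4286  +0.5714]
  T[1,:] = [+0.0000  -0.2143  +0.4643  +0.0357  -0.7857]
  T[2,:] = [+0.0000  -0.3214  -0.0536  -0.3631  -1.6786]
  T[3,:] = [+0.0000  +0.4286  +0.1429  +0.2381  +0.8571]
  T[4,:] = [+0.0000  -0.0536  -0.7143  -0.1726  +0.8571]
|λ(T)| sorted: 1.5420, 0.5088, 0.1104, 0.1104, 0.0000.
spectral radius ρ = 1.5420; 1.5420 > 1, so it fails to converge.

1.5420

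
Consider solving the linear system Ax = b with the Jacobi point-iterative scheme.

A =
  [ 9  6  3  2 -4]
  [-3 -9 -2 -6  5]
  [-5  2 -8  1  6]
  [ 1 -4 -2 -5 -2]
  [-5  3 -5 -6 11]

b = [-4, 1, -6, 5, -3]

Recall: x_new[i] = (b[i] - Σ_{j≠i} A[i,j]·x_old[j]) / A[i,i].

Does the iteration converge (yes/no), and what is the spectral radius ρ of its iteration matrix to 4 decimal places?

Write A = D+L+U with D = diag(9, -9, -8, -5, 11).
T_J = -D⁻¹(L+U): T[0,2] = -(3)/(9) = -0.3333; T[0,0] = 0.
  T[0,:] = [+0.0000, -0.6667, -0.3333, -0.2222, +0.4444]
  T[1,:] = [-0.3333, +0.0000, -0.2222, -0.6667, +0.5556]
  T[2,:] = [-0.6250, +0.2500, +0.0000, +0.1250, +0.7500]
  T[3,:] = [+0.2000, -0.8000, -0.4000, +0.0000, -0.4000]
  T[4,:] = [+0.4545, -0.2727, +0.4545, +0.5455, +0.0000]
eigenvalue magnitudes: 1.2153, 0.7547, 0.7547, 0.2615, 0.2497.
ρ(T) = max|λ| = 1.2153; 1.2153 > 1: divergent.

no, ρ = 1.2153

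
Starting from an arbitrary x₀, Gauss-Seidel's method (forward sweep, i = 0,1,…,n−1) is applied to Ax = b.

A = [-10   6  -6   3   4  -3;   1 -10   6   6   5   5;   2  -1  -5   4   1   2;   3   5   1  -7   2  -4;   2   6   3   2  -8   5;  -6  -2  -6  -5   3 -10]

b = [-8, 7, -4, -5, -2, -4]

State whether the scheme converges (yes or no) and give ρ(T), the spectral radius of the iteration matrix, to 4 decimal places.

no, ρ = 1.5940

Write A = D+L+U with D = diag(-10, -10, -5, -7, -8, -10).
Gauss-Seidel: T = -(D+L)⁻¹U, row 0 first, T[0,3] = -(3)/(-10) = +0.3000; later rows by forward substitution.
  T[0,:] = [+0.0000, +0.6000, -0.6000, +0.3000, +0.4000, -0.3000]
  T[1,:] = [+0.0000, +0.0600, +0.5400, +0.6300, +0.5400, +0.4700]
  T[2,:] = [+0.0000, +0.2280, -0.3480, +0.7940, +0.2520, +0.1860]
  T[3,:] = [+0.0000, +0.3326, +0.0789, +0.6920, +0.8789, -0.3377]
  T[4,:] = [+0.0000, +0.3636, +0.1442, +1.0183, +0.8192, +0.8878]
  T[5,:] = [+0.0000, -0.5660, +0.4646, -0.8229, -0.6929, +0.4096]
|eigenvalues of T|: 1.5940, 0.7551, 0.6312, 0.2015, 0.2015, 0.0000.
spectral radius ρ = 1.5940; 1.5940 > 1 ⇒ diverges.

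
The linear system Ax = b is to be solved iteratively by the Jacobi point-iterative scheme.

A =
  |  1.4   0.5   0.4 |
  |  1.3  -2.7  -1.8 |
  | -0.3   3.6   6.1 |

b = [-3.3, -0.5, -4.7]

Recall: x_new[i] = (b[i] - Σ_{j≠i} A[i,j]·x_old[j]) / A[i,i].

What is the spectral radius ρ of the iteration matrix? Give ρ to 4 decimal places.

0.6015

Diagonal D = diag(1.4, -2.7, 6.1); L, U strict lower/upper.
T_J = -D⁻¹(L+U): T[1,0] = -(1.3)/(-2.7) = +0.4815; T[1,1] = 0.
  T[0,:] = [+0.0000, -0.3571, -0.2857]
  T[1,:] = [+0.4815, +0.0000, -0.6667]
  T[2,:] = [+0.0492, -0.5902, +0.0000]
moduli |λ_i(T)| = 0.6015, 0.3930, 0.3930.
spectral radius ρ = 0.6015; 0.6015 < 1 ⇒ converges.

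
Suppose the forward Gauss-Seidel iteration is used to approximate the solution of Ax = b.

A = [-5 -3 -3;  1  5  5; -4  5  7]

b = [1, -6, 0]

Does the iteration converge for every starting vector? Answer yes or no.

A = D + L + U where D = diag(-5, 5, 7).
T_GS = -(D+L)⁻¹U: row 0 first, T[0,2] = -(-3)/(-5) = -0.6000; later rows by forward substitution.
  T[0,:] = [+0.0000  -0.6000  -0.6000]
  T[1,:] = [+0.0000  +0.1200  -0.8800]
  T[2,:] = [+0.0000  -0.4286  +0.2857]
|eigenvalues of T|: 0.8225, 0.4168, 0.0000.
ρ(T) = max|λ| = 0.8225; 0.8225 < 1, so it converges for any x₀.

yes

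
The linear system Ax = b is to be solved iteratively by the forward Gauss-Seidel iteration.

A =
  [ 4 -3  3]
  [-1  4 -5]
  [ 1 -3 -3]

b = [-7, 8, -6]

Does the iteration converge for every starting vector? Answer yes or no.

Let D = diag(4, 4, -3); L, U the strict triangles.
Gauss-Seidel: T = -(D+L)⁻¹U, row 0 first, T[0,1] = -(-3)/(4) = +0.7500; later rows by forward substitution.
  T[0,:] = [+0.0000  +0.7500  -0.7500]
  T[1,:] = [+0.0000  +0.1875  +1.0625]
  T[2,:] = [+0.0000  +0.0625  -1.3125]
eigenvalue magnitudes: 1.3555, 0.2305, 0.0000.
ρ = 1.3555; 1.3555 > 1: divergent.

no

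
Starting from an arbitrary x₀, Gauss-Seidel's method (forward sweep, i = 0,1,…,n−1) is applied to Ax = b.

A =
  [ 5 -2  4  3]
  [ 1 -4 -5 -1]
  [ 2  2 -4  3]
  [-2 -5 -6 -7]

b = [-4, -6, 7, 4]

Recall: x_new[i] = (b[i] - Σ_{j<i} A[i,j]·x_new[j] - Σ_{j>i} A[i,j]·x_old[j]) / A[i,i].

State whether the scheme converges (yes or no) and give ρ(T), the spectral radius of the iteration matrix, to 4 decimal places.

A = D + L + U where D = diag(5, -4, -4, -7).
T_GS = -(D+L)⁻¹U: row 0 first, T[0,2] = -(4)/(5) = -0.8000; later rows by forward substitution.
  T[0,:] = [+0.0000 +0.4000 -0.8000 -0.6000]
  T[1,:] = [+0.0000 +0.1000 -1.4500 -0.4000]
  T[2,:] = [+0.0000 +0.2500 -1.1250 +0.2500]
  T[3,:] = [+0.0000 -0.4000 +2.2286 +0.2429]
eigenvalue magnitudes: 1.2771, 0.6285, 0.1335, 0.0000.
ρ(T) = max|λ| = 1.2771; 1.2771 > 1 ⇒ diverges.

no, ρ = 1.2771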